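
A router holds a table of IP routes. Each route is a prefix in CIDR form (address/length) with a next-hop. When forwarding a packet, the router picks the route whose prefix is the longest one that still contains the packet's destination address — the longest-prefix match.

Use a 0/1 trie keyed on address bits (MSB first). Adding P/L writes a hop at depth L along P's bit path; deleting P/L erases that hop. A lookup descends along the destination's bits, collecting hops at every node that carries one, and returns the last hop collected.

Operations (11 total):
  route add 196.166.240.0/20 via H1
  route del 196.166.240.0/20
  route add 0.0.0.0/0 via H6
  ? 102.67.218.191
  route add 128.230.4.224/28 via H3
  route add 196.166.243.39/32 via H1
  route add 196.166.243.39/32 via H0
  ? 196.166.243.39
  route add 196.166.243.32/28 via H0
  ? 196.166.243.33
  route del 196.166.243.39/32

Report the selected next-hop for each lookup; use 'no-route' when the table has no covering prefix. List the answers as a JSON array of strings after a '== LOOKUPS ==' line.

Apply in order:
  + 196.166.240.0/20 (H1) depth=20
  - 196.166.240.0/20 clear@20
  + 0.0.0.0/0 (H6) depth=0
  Q 102.67.218.191: descend ε ; hops seen [H6] ; pick H6
  + 128.230.4.224/28 (H3) depth=28
  + 196.166.243.39/32 (H1) depth=32
  + 196.166.243.39/32 (H0) depth=32
  Q 196.166.243.39: descend 11000100101001101111001100100111 ; hops seen [H6,H0] ; pick H0
  + 196.166.243.32/28 (H0) depth=28
  Q 196.166.243.33: descend 11000100101001101111001100100 ; hops seen [H6,H0] ; pick H0
  - 196.166.243.39/32 clear@32

== LOOKUPS ==
["H6","H0","H0"]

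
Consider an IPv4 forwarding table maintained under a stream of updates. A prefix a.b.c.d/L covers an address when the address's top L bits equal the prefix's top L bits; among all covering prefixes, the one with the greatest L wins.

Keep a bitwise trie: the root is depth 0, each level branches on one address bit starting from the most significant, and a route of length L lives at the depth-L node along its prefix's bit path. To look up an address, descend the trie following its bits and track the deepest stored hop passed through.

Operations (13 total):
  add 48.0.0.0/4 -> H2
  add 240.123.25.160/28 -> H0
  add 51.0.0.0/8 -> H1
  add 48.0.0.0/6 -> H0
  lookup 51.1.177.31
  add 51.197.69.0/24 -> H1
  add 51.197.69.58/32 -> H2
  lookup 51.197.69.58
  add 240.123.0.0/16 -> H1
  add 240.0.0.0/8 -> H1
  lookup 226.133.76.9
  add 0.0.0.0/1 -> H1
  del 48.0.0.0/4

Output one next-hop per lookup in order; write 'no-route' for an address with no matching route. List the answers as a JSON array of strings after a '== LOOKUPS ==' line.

Process each operation:
  + 48.0.0.0/4 (H2) depth=4
  + 240.123.25.160/28 (H0) depth=28
  + 51.0.0.0/8 (H1) depth=8
  + 48.0.0.0/6 (H0) depth=6
  Q 51.1.177.31: descend 00110011 ; hops seen [H2,H0,H1] ; pick H1
  + 51.197.69.0/24 (H1) depth=24
  + 51.197.69.58/32 (H2) depth=32
  Q 51.197.69.58: descend 00110011110001010100010100111010 ; hops seen [H2,H0,H1,H1,H2] ; pick H2
  + 240.123.0.0/16 (H1) depth=16
  + 240.0.0.0/8 (H1) depth=8
  Q 226.133.76.9: descend 111 ; hops seen [∅] ; pick no-route
  + 0.0.0.0/1 (H1) depth=1
  del 48.0.0.0/4 (clear depth 4)

== LOOKUPS ==
["H1","H2","no-route"]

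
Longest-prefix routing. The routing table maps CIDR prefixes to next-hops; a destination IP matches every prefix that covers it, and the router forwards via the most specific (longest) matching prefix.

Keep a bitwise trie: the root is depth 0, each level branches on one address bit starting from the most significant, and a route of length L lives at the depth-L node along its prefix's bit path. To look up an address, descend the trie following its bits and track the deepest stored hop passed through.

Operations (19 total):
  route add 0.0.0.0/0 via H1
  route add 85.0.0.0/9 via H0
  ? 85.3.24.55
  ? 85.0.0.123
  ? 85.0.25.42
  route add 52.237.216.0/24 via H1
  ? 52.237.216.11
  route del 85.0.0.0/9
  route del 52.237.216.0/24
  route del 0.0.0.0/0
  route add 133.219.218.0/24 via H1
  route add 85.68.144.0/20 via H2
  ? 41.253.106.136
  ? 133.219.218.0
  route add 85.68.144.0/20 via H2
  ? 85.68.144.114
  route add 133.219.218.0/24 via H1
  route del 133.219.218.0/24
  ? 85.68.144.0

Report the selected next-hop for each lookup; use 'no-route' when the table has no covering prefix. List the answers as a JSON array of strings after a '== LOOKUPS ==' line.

Process each operation:
  + 0.0.0.0/0 (H1) depth=0
  + 85.0.0.0/9 (H0) depth=9
  ? 85.3.24.55  path d0:H1→d1:-→d2:-→d3:-→d4:-→d5:-→d6:-→d7:-→d8:-→d9:H0  best=H0
  ? 85.0.0.123  path d0:H1→d1:-→d2:-→d3:-→d4:-→d5:-→d6:-→d7:-→d8:-→d9:H0  best=H0
  ? 85.0.25.42  path d0:H1→d1:-→d2:-→d3:-→d4:-→d5:-→d6:-→d7:-→d8:-→d9:H0  best=H0
  + 52.237.216.0/24 (H1) depth=24
  ? 52.237.216.11  path d0:H1→d1:-→d2:-→d3:-→d4:-→d5:-→d6:-→d7:-→d8:-→d9:-→d10:-→d11:-→d12:-→d13:-→d14:-→d15:-→d16:-→d17:-→d18:-→d19:-→d20:-→d21:-→d22:-→d23:-→d24:H1  best=H1
  - 85.0.0.0/9 clear@9
  - 52.237.216.0/24 clear@24
  - 0.0.0.0/0 clear@0
  + 133.219.218.0/24 (H1) depth=24
  + 85.68.144.0/20 (H2) depth=20
  ? 41.253.106.136  path d0:-→d1:-→d2:-→d3:-  best=no-route
  ? 133.219.218.0  path d0:-→d1:-→d2:-→d3:-→d4:-→d5:-→d6:-→d7:-→d8:-→d9:-→d10:-→d11:-→d12:-→d13:-→d14:-→d15:-→d16:-→d17:-→d18:-→d19:-→d20:-→d21:-→d22:-→d23:-→d24:H1  best=H1
  + 85.68.144.0/20 (H2) depth=20
  ? 85.68.144.114  path d0:-→d1:-→d2:-→d3:-→d4:-→d5:-→d6:-→d7:-→d8:-→d9:-→d10:-→d11:-→d12:-→d13:-→d14:-→d15:-→d16:-→d17:-→d18:-→d19:-→d20:H2  best=H2
  + 133.219.218.0/24 (H1) depth=24
  - 133.219.218.0/24 clear@24
  ? 85.68.144.0  path d0:-→d1:-→d2:-→d3:-→d4:-→d5:-→d6:-→d7:-→d8:-→d9:-→d10:-→d11:-→d12:-→d13:-→d14:-→d15:-→d16:-→d17:-→d18:-→d19:-→d20:H2  best=H2

== LOOKUPS ==
["H0","H0","H0","H1","no-route","H1","H2","H2"]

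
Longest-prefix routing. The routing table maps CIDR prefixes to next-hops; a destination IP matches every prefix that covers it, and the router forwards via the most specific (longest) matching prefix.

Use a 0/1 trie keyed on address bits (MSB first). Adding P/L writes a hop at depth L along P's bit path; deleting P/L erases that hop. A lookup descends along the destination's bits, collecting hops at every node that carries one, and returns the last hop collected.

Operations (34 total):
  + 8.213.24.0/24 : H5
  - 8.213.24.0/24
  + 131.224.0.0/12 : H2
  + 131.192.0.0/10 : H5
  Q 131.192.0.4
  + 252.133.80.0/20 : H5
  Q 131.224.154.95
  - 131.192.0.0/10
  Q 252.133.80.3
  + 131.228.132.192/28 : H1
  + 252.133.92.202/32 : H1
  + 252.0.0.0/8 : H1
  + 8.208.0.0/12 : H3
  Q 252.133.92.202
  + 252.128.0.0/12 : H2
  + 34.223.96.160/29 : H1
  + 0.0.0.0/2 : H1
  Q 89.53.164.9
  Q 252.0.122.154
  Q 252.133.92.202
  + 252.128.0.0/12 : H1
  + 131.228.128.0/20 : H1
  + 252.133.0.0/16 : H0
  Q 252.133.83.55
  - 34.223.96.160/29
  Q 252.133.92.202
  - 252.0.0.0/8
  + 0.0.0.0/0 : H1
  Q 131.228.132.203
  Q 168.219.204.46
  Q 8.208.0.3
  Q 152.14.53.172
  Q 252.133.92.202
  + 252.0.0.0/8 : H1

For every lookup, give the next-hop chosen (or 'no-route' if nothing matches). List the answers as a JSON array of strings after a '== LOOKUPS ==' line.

Apply in order:
  + 8.213.24.0/24 (H5) depth=24
  del 8.213.24.0/24 (clear depth 24)
  + 131.224.0.0/12 (H2) depth=12
  + 131.192.0.0/10 (H5) depth=10
  lookup 131.192.0.4: bits 1000001111 walk d0:-→d1:-→d2:-→d3:-→d4:-→d5:-→d6:-→d7:-→d8:-→d9:-→d10:H5 -> H5
  + 252.133.80.0/20 (H5) depth=20
  lookup 131.224.154.95: bits 100000111110 walk d0:-→d1:-→d2:-→d3:-→d4:-→d5:-→d6:-→d7:-→d8:-→d9:-→d10:H5→d11:-→d12:H2 -> H2
  del 131.192.0.0/10 (clear depth 10)
  lookup 252.133.80.3: bits 11111100100001010101 walk d0:-→d1:-→d2:-→d3:-→d4:-→d5:-→d6:-→d7:-→d8:-→d9:-→d10:-→d11:-→d12:-→d13:-→d14:-→d15:-→d16:-→d17:-→d18:-→d19:-→d20:H5 -> H5
  + 131.228.132.192/28 (H1) depth=28
  + 252.133.92.202/32 (H1) depth=32
  + 252.0.0.0/8 (H1) depth=8
  + 8.208.0.0/12 (H3) depth=12
  lookup 252.133.92.202: bits 11111100100001010101110011001010 walk d0:-→d1:-→d2:-→d3:-→d4:-→d5:-→d6:-→d7:-→d8:H1→d9:-→d10:-→d11:-→d12:-→d13:-→d14:-→d15:-→d16:-→d17:-→d18:-→d19:-→d20:H5→d21:-→d22:-→d23:-→d24:-→d25:-→d26:-→d27:-→d28:-→d29:-→d30:-→d31:-→d32:H1 -> H1
  + 252.128.0.0/12 (H2) depth=12
  + 34.223.96.160/29 (H1) depth=29
  + 0.0.0.0/2 (H1) depth=2
  lookup 89.53.164.9: bits 0 walk d0:-→d1:- -> no-route
  lookup 252.0.122.154: bits 11111100 walk d0:-→d1:-→d2:-→d3:-→d4:-→d5:-→d6:-→d7:-→d8:H1 -> H1
  lookup 252.133.92.202: bits 11111100100001010101110011001010 walk d0:-→d1:-→d2:-→d3:-→d4:-→d5:-→d6:-→d7:-→d8:H1→d9:-→d10:-→d11:-→d12:H2→d13:-→d14:-→d15:-→d16:-→d17:-→d18:-→d19:-→d20:H5→d21:-→d22:-→d23:-→d24:-→d25:-→d26:-→d27:-→d28:-→d29:-→d30:-→d31:-→d32:H1 -> H1
  + 252.128.0.0/12 (H1) depth=12
  + 131.228.128.0/20 (H1) depth=20
  + 252.133.0.0/16 (H0) depth=16
  lookup 252.133.83.55: bits 11111100100001010101 walk d0:-→d1:-→d2:-→d3:-→d4:-→d5:-→d6:-→d7:-→d8:H1→d9:-→d10:-→d11:-→d12:H1→d13:-→d14:-→d15:-→d16:H0→d17:-→d18:-→d19:-→d20:H5 -> H5
  del 34.223.96.160/29 (clear depth 29)
  lookup 252.133.92.202: bits 11111100100001010101110011001010 walk d0:-→d1:-→d2:-→d3:-→d4:-→d5:-→d6:-→d7:-→d8:H1→d9:-→d10:-→d11:-→d12:H1→d13:-→d14:-→d15:-→d16:H0→d17:-→d18:-→d19:-→d20:H5→d21:-→d22:-→d23:-→d24:-→d25:-→d26:-→d27:-→d28:-→d29:-→d30:-→d31:-→d32:H1 -> H1
  del 252.0.0.0/8 (clear depth 8)
  + 0.0.0.0/0 (H1) depth=0
  lookup 131.228.132.203: bits 1000001111100100100001001100 walk d0:H1→d1:-→d2:-→d3:-→d4:-→d5:-→d6:-→d7:-→d8:-→d9:-→d10:-→d11:-→d12:H2→d13:-→d14:-→d15:-→d16:-→d17:-→d18:-→d19:-→d20:H1→d21:-→d22:-→d23:-→d24:-→d25:-→d26:-→d27:-→d28:H1 -> H1
  lookup 168.219.204.46: bits 10 walk d0:H1→d1:-→d2:- -> H1
  lookup 8.208.0.3: bits 0000100011010 walk d0:H1→d1:-→d2:H1→d3:-→d4:-→d5:-→d6:-→d7:-→d8:-→d9:-→d10:-→d11:-→d12:H3→d13:- -> H3
  lookup 152.14.53.172: bits 100 walk d0:H1→d1:-→d2:-→d3:- -> H1
  lookup 252.133.92.202: bits 11111100100001010101110011001010 walk d0:H1→d1:-→d2:-→d3:-→d4:-→d5:-→d6:-→d7:-→d8:-→d9:-→d10:-→d11:-→d12:H1→d13:-→d14:-→d15:-→d16:H0→d17:-→d18:-→d19:-→d20:H5→d21:-→d22:-→d23:-→d24:-→d25:-→d26:-→d27:-→d28:-→d29:-→d30:-→d31:-→d32:H1 -> H1
  + 252.0.0.0/8 (H1) depth=8

== LOOKUPS ==
["H5","H2","H5","H1","no-route","H1","H1","H5","H1","H1","H1","H3","H1","H1"]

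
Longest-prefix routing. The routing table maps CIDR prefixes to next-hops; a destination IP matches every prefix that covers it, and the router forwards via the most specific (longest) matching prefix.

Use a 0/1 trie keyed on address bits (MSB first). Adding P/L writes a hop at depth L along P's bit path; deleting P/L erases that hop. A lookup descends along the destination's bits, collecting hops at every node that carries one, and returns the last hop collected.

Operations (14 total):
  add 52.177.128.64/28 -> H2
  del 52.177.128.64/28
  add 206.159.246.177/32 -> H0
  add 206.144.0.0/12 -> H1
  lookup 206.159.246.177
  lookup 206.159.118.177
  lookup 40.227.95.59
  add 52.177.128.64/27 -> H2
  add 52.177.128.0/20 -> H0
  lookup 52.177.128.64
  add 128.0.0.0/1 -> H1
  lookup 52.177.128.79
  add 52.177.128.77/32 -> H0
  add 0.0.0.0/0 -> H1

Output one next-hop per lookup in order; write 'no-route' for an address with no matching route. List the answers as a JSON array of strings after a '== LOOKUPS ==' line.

Apply in order:
  add 52.177.128.64/28 -> H2 at depth 28
  del 52.177.128.64/28 (clear depth 28)
  add 206.159.246.177/32 -> H0 at depth 32
  add 206.144.0.0/12 -> H1 at depth 12
  Q 206.159.246.177: descend 11001110100111111111011010110001 ; hops seen [H1,H0] ; pick H0
  Q 206.159.118.177: descend 1100111010011111 ; hops seen [H1] ; pick H1
  Q 40.227.95.59: descend 001 ; hops seen [∅] ; pick no-route
  add 52.177.128.64/27 -> H2 at depth 27
  add 52.177.128.0/20 -> H0 at depth 20
  Q 52.177.128.64: descend 0011010010110001100000000100 ; hops seen [H0,H2] ; pick H2
  add 128.0.0.0/1 -> H1 at depth 1
  Q 52.177.128.79: descend 0011010010110001100000000100 ; hops seen [H0,H2] ; pick H2
  add 52.177.128.77/32 -> H0 at depth 32
  add 0.0.0.0/0 -> H1 at depth 0

== LOOKUPS ==
["H0","H1","no-route","H2","H2"]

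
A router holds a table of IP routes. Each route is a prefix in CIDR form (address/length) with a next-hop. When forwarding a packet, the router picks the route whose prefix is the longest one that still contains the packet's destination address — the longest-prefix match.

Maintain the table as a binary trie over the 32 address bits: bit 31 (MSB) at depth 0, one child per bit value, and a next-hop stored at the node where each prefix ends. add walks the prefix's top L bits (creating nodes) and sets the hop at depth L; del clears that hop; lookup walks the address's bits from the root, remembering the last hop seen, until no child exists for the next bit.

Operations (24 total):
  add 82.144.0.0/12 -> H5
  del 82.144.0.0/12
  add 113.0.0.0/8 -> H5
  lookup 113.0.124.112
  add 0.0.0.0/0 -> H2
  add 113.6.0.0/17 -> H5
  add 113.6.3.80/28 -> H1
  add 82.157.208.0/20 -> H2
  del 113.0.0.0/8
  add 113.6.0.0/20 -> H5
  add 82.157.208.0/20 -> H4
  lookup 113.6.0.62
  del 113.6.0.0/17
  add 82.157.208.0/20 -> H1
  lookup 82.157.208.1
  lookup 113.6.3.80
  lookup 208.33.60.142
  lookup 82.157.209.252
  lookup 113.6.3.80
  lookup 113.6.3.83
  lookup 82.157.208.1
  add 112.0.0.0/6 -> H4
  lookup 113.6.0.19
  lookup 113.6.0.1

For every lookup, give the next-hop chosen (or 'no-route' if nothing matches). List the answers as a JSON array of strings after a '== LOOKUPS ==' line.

Process each operation:
  add 82.144.0.0/12 -> H5 at depth 12
  del 82.144.0.0/12 (clear depth 12)
  add 113.0.0.0/8 -> H5 at depth 8
  ? 113.0.124.112  path d0:-→d1:-→d2:-→d3:-→d4:-→d5:-→d6:-→d7:-→d8:H5  best=H5
  add 0.0.0.0/0 -> H2 at depth 0
  add 113.6.0.0/17 -> H5 at depth 17
  add 113.6.3.80/28 -> H1 at depth 28
  add 82.157.208.0/20 -> H2 at depth 20
  del 113.0.0.0/8 (clear depth 8)
  add 113.6.0.0/20 -> H5 at depth 20
  add 82.157.208.0/20 -> H4 at depth 20
  ? 113.6.0.62  path d0:H2→d1:-→d2:-→d3:-→d4:-→d5:-→d6:-→d7:-→d8:-→d9:-→d10:-→d11:-→d12:-→d13:-→d14:-→d15:-→d16:-→d17:H5→d18:-→d19:-→d20:H5→d21:-→d22:-  best=H5
  del 113.6.0.0/17 (clear depth 17)
  add 82.157.208.0/20 -> H1 at depth 20
  ? 82.157.208.1  path d0:H2→d1:-→d2:-→d3:-→d4:-→d5:-→d6:-→d7:-→d8:-→d9:-→d10:-→d11:-→d12:-→d13:-→d14:-→d15:-→d16:-→d17:-→d18:-→d19:-→d20:H1  best=H1
  ? 113.6.3.80  path d0:H2→d1:-→d2:-→d3:-→d4:-→d5:-→d6:-→d7:-→d8:-→d9:-→d10:-→d11:-→d12:-→d13:-→d14:-→d15:-→d16:-→d17:-→d18:-→d19:-→d20:H5→d21:-→d22:-→d23:-→d24:-→d25:-→d26:-→d27:-→d28:H1  best=H1
  ? 208.33.60.142  path d0:H2  best=H2
  ? 82.157.209.252  path d0:H2→d1:-→d2:-→d3:-→d4:-→d5:-→d6:-→d7:-→d8:-→d9:-→d10:-→d11:-→d12:-→d13:-→d14:-→d15:-→d16:-→d17:-→d18:-→d19:-→d20:H1  best=H1
  ? 113.6.3.80  path d0:H2→d1:-→d2:-→d3:-→d4:-→d5:-→d6:-→d7:-→d8:-→d9:-→d10:-→d11:-→d12:-→d13:-→d14:-→d15:-→d16:-→d17:-→d18:-→d19:-→d20:H5→d21:-→d22:-→d23:-→d24:-→d25:-→d26:-→d27:-→d28:H1  best=H1
  ? 113.6.3.83  path d0:H2→d1:-→d2:-→d3:-→d4:-→d5:-→d6:-→d7:-→d8:-→d9:-→d10:-→d11:-→d12:-→d13:-→d14:-→d15:-→d16:-→d17:-→d18:-→d19:-→d20:H5→d21:-→d22:-→d23:-→d24:-→d25:-→d26:-→d27:-→d28:H1  best=H1
  ? 82.157.208.1  path d0:H2→d1:-→d2:-→d3:-→d4:-→d5:-→d6:-→d7:-→d8:-→d9:-→d10:-→d11:-→d12:-→d13:-→d14:-→d15:-→d16:-→d17:-→d18:-→d19:-→d20:H1  best=H1
  add 112.0.0.0/6 -> H4 at depth 6
  ? 113.6.0.19  path d0:H2→d1:-→d2:-→d3:-→d4:-→d5:-→d6:H4→d7:-→d8:-→d9:-→d10:-→d11:-→d12:-→d13:-→d14:-→d15:-→d16:-→d17:-→d18:-→d19:-→d20:H5→d21:-→d22:-  best=H5
  ? 113.6.0.1  path d0:H2→d1:-→d2:-→d3:-→d4:-→d5:-→d6:H4→d7:-→d8:-→d9:-→d10:-→d11:-→d12:-→d13:-→d14:-→d15:-→d16:-→d17:-→d18:-→d19:-→d20:H5→d21:-→d22:-  best=H5

== LOOKUPS ==
["H5","H5","H1","H1","H2","H1","H1","H1","H1","H5","H5"]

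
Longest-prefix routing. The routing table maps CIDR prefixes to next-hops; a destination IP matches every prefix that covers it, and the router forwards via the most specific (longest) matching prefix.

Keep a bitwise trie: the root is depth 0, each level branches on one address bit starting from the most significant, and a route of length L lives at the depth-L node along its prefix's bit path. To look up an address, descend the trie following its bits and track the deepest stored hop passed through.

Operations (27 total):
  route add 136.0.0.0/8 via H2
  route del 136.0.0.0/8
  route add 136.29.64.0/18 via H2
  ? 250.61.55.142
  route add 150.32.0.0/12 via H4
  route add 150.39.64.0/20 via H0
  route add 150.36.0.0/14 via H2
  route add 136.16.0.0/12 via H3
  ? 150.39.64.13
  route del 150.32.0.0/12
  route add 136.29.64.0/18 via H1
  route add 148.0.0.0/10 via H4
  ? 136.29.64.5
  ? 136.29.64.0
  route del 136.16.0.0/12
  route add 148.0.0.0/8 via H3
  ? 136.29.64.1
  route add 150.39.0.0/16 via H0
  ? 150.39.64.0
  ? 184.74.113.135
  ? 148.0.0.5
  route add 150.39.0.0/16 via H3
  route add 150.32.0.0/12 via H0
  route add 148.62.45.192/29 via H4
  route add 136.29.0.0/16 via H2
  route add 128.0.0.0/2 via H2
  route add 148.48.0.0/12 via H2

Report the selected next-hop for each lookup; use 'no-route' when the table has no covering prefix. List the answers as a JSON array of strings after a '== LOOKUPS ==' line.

Trace:
  add 136.0.0.0/8 -> H2 at depth 8
  - 136.0.0.0/8 clear@8
  add 136.29.64.0/18 -> H2 at depth 18
  ? 250.61.55.142  path d0:-→d1:-  best=no-route
  add 150.32.0.0/12 -> H4 at depth 12
  add 150.39.64.0/20 -> H0 at depth 20
  add 150.36.0.0/14 -> H2 at depth 14
  add 136.16.0.0/12 -> H3 at depth 12
  ? 150.39.64.13  path d0:-→d1:-→d2:-→d3:-→d4:-→d5:-→d6:-→d7:-→d8:-→d9:-→d10:-→d11:-→d12:H4→d13:-→d14:H2→d15:-→d16:-→d17:-→d18:-→d19:-→d20:H0  best=H0
  - 150.32.0.0/12 clear@12
  add 136.29.64.0/18 -> H1 at depth 18
  add 148.0.0.0/10 -> H4 at depth 10
  ? 136.29.64.5  path d0:-→d1:-→d2:-→d3:-→d4:-→d5:-→d6:-→d7:-→d8:-→d9:-→d10:-→d11:-→d12:H3→d13:-→d14:-→d15:-→d16:-→d17:-→d18:H1  best=H1
  ? 136.29.64.0  path d0:-→d1:-→d2:-→d3:-→d4:-→d5:-→d6:-→d7:-→d8:-→d9:-→d10:-→d11:-→d12:H3→d13:-→d14:-→d15:-→d16:-→d17:-→d18:H1  best=H1
  - 136.16.0.0/12 clear@12
  add 148.0.0.0/8 -> H3 at depth 8
  ? 136.29.64.1  path d0:-→d1:-→d2:-→d3:-→d4:-→d5:-→d6:-→d7:-→d8:-→d9:-→d10:-→d11:-→d12:-→d13:-→d14:-→d15:-→d16:-→d17:-→d18:H1  best=H1
  add 150.39.0.0/16 -> H0 at depth 16
  ? 150.39.64.0  path d0:-→d1:-→d2:-→d3:-→d4:-→d5:-→d6:-→d7:-→d8:-→d9:-→d10:-→d11:-→d12:-→d13:-→d14:H2→d15:-→d16:H0→d17:-→d18:-→d19:-→d20:H0  best=H0
  ? 184.74.113.135  path d0:-→d1:-→d2:-  best=no-route
  ? 148.0.0.5  path d0:-→d1:-→d2:-→d3:-→d4:-→d5:-→d6:-→d7:-→d8:H3→d9:-→d10:H4  best=H4
  add 150.39.0.0/16 -> H3 at depth 16
  add 150.32.0.0/12 -> H0 at depth 12
  add 148.62.45.192/29 -> H4 at depth 29
  add 136.29.0.0/16 -> H2 at depth 16
  add 128.0.0.0/2 -> H2 at depth 2
  add 148.48.0.0/12 -> H2 at depth 12

== LOOKUPS ==
["no-route","H0","H1","H1","H1","H0","no-route","H4"]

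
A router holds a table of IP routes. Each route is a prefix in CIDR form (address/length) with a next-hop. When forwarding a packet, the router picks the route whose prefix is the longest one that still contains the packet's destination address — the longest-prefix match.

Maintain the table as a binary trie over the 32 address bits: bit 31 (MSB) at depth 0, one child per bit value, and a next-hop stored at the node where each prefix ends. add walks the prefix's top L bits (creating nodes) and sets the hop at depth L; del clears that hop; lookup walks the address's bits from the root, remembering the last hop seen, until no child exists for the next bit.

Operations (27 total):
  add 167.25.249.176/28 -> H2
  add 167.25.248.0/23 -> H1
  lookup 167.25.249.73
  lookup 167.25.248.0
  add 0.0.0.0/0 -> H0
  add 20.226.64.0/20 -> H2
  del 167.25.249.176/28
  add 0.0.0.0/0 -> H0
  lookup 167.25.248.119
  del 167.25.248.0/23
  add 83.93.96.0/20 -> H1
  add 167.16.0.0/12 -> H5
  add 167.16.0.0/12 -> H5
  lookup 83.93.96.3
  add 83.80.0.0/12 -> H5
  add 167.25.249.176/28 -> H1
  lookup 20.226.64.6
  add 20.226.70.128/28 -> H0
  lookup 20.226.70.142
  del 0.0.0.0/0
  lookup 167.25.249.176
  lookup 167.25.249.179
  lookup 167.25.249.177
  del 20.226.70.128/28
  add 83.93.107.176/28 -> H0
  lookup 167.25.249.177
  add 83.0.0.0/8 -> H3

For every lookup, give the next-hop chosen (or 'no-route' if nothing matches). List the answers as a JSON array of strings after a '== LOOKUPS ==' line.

Apply in order:
  add 167.25.249.176/28 -> H2 at depth 28
  add 167.25.248.0/23 -> H1 at depth 23
  lookup 167.25.249.73: bits 101001110001100111111001 walk d0:-→d1:-→d2:-→d3:-→d4:-→d5:-→d6:-→d7:-→d8:-→d9:-→d10:-→d11:-→d12:-→d13:-→d14:-→d15:-→d16:-→d17:-→d18:-→d19:-→d20:-→d21:-→d22:-→d23:H1→d24:- -> H1
  lookup 167.25.248.0: bits 10100111000110011111100 walk d0:-→d1:-→d2:-→d3:-→d4:-→d5:-→d6:-→d7:-→d8:-→d9:-→d10:-→d11:-→d12:-→d13:-→d14:-→d15:-→d16:-→d17:-→d18:-→d19:-→d20:-→d21:-→d22:-→d23:H1 -> H1
  add 0.0.0.0/0 -> H0 at depth 0
  add 20.226.64.0/20 -> H2 at depth 20
  del 167.25.249.176/28 (clear depth 28)
  add 0.0.0.0/0 -> H0 at depth 0
  lookup 167.25.248.119: bits 10100111000110011111100 walk d0:H0→d1:-→d2:-→d3:-→d4:-→d5:-→d6:-→d7:-→d8:-→d9:-→d10:-→d11:-→d12:-→d13:-→d14:-→d15:-→d16:-→d17:-→d18:-→d19:-→d20:-→d21:-→d22:-→d23:H1 -> H1
  del 167.25.248.0/23 (clear depth 23)
  add 83.93.96.0/20 -> H1 at depth 20
  add 167.16.0.0/12 -> H5 at depth 12
  add 167.16.0.0/12 -> H5 at depth 12
  lookup 83.93.96.3: bits 01010011010111010110 walk d0:H0→d1:-→d2:-→d3:-→d4:-→d5:-→d6:-→d7:-→d8:-→d9:-→d10:-→d11:-→d12:-→d13:-→d14:-→d15:-→d16:-→d17:-→d18:-→d19:-→d20:H1 -> H1
  add 83.80.0.0/12 -> H5 at depth 12
  add 167.25.249.176/28 -> H1 at depth 28
  lookup 20.226.64.6: bits 00010100111000100100 walk d0:H0→d1:-→d2:-→d3:-→d4:-→d5:-→d6:-→d7:-→d8:-→d9:-→d10:-→d11:-→d12:-→d13:-→d14:-→d15:-→d16:-→d17:-→d18:-→d19:-→d20:H2 -> H2
  add 20.226.70.128/28 -> H0 at depth 28
  lookup 20.226.70.142: bits 0001010011100010010001101000 walk d0:H0→d1:-→d2:-→d3:-→d4:-→d5:-→d6:-→d7:-→d8:-→d9:-→d10:-→d11:-→d12:-→d13:-→d14:-→d15:-→d16:-→d17:-→d18:-→d19:-→d20:H2→d21:-→d22:-→d23:-→d24:-→d25:-→d26:-→d27:-→d28:H0 -> H0
  del 0.0.0.0/0 (clear depth 0)
  lookup 167.25.249.176: bits 1010011100011001111110011011 walk d0:-→d1:-→d2:-→d3:-→d4:-→d5:-→d6:-→d7:-→d8:-→d9:-→d10:-→d11:-→d12:H5→d13:-→d14:-→d15:-→d16:-→d17:-→d18:-→d19:-→d20:-→d21:-→d22:-→d23:-→d24:-→d25:-→d26:-→d27:-→d28:H1 -> H1
  lookup 167.25.249.179: bits 1010011100011001111110011011 walk d0:-→d1:-→d2:-→d3:-→d4:-→d5:-→d6:-→d7:-→d8:-→d9:-→d10:-→d11:-→d12:H5→d13:-→d14:-→d15:-→d16:-→d17:-→d18:-→d19:-→d20:-→d21:-→d22:-→d23:-→d24:-→d25:-→d26:-→d27:-→d28:H1 -> H1
  lookup 167.25.249.177: bits 1010011100011001111110011011 walk d0:-→d1:-→d2:-→d3:-→d4:-→d5:-→d6:-→d7:-→d8:-→d9:-→d10:-→d11:-→d12:H5→d13:-→d14:-→d15:-→d16:-→d17:-→d18:-→d19:-→d20:-→d21:-→d22:-→d23:-→d24:-→d25:-→d26:-→d27:-→d28:H1 -> H1
  del 20.226.70.128/28 (clear depth 28)
  add 83.93.107.176/28 -> H0 at depth 28
  lookup 167.25.249.177: bits 1010011100011001111110011011 walk d0:-→d1:-→d2:-→d3:-→d4:-→d5:-→d6:-→d7:-→d8:-→d9:-→d10:-→d11:-→d12:H5→d13:-→d14:-→d15:-→d16:-→d17:-→d18:-→d19:-→d20:-→d21:-→d22:-→d23:-→d24:-→d25:-→d26:-→d27:-→d28:H1 -> H1
  add 83.0.0.0/8 -> H3 at depth 8

== LOOKUPS ==
["H1","H1","H1","H1","H2","H0","H1","H1","H1","H1"]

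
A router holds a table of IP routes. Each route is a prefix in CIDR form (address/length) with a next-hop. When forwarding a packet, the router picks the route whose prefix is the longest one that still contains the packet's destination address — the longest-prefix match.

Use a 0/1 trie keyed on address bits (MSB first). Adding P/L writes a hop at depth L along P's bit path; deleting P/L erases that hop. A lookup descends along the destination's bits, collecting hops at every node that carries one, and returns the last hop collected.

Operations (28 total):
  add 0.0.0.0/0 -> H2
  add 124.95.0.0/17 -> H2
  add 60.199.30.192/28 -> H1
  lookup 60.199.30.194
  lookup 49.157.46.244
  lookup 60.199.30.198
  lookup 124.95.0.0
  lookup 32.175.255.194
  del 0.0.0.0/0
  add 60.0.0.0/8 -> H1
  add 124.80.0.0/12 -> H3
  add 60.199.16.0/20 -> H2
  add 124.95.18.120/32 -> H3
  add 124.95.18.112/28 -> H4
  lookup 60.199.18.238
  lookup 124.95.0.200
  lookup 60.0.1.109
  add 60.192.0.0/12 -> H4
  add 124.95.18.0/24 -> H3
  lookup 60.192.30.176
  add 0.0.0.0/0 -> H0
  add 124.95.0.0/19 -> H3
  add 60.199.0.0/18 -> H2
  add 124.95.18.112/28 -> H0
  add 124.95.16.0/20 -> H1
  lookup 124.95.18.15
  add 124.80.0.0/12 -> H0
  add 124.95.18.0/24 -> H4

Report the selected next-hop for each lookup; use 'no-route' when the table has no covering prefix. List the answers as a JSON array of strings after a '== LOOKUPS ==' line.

Trace:
  add 0.0.0.0/0 -> H2 at depth 0
  add 124.95.0.0/17 -> H2 at depth 17
  add 60.199.30.192/28 -> H1 at depth 28
  Q 60.199.30.194: descend 0011110011000111000111101100 ; hops seen [H2,H1] ; pick H1
  Q 49.157.46.244: descend 0011 ; hops seen [H2] ; pick H2
  Q 60.199.30.198: descend 0011110011000111000111101100 ; hops seen [H2,H1] ; pick H1
  Q 124.95.0.0: descend 01111100010111110 ; hops seen [H2,H2] ; pick H2
  Q 32.175.255.194: descend 001 ; hops seen [H2] ; pick H2
  - 0.0.0.0/0 clear@0
  add 60.0.0.0/8 -> H1 at depth 8
  add 124.80.0.0/12 -> H3 at depth 12
  add 60.199.16.0/20 -> H2 at depth 20
  add 124.95.18.120/32 -> H3 at depth 32
  add 124.95.18.112/28 -> H4 at depth 28
  Q 60.199.18.238: descend 00111100110001110001 ; hops seen [H1,H2] ; pick H2
  Q 124.95.0.200: descend 0111110001011111000 ; hops seen [H3,H2] ; pick H2
  Q 60.0.1.109: descend 00111100 ; hops seen [H1] ; pick H1
  add 60.192.0.0/12 -> H4 at depth 12
  add 124.95.18.0/24 -> H3 at depth 24
  Q 60.192.30.176: descend 0011110011000 ; hops seen [H1,H4] ; pick H4
  add 0.0.0.0/0 -> H0 at depth 0
  add 124.95.0.0/19 -> H3 at depth 19
  add 60.199.0.0/18 -> H2 at depth 18
  add 124.95.18.112/28 -> H0 at depth 28
  add 124.95.16.0/20 -> H1 at depth 20
  Q 124.95.18.15: descend 0111110001011111000100100 ; hops seen [H0,H3,H2,H3,H1,H3] ; pick H3
  add 124.80.0.0/12 -> H0 at depth 12
  add 124.95.18.0/24 -> H4 at depth 24

== LOOKUPS ==
["H1","H2","H1","H2","H2","H2","H2","H1","H4","H3"]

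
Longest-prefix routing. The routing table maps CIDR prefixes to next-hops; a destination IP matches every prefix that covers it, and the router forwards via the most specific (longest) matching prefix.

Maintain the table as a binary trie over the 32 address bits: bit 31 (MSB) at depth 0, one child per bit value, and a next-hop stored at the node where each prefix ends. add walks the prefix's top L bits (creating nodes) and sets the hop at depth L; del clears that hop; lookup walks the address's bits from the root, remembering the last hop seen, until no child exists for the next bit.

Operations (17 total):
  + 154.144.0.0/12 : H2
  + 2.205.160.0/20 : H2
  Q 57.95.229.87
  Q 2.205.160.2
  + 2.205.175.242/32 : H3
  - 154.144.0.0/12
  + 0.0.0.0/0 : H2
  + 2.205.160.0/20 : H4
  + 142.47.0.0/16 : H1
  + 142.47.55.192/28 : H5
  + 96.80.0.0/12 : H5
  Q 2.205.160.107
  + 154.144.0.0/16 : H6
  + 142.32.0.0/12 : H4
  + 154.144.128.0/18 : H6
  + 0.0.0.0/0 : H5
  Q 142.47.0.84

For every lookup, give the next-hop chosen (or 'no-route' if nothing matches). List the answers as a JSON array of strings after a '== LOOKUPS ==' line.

Apply in order:
  + 154.144.0.0/12 (H2) depth=12
  + 2.205.160.0/20 (H2) depth=20
  Q 57.95.229.87: descend 00 ; hops seen [∅] ; pick no-route
  Q 2.205.160.2: descend 00000010110011011010 ; hops seen [H2] ; pick H2
  + 2.205.175.242/32 (H3) depth=32
  del 154.144.0.0/12 (clear depth 12)
  + 0.0.0.0/0 (H2) depth=0
  + 2.205.160.0/20 (H4) depth=20
  + 142.47.0.0/16 (H1) depth=16
  + 142.47.55.192/28 (H5) depth=28
  + 96.80.0.0/12 (H5) depth=12
  Q 2.205.160.107: descend 00000010110011011010 ; hops seen [H2,H4] ; pick H4
  + 154.144.0.0/16 (H6) depth=16
  + 142.32.0.0/12 (H4) depth=12
  + 154.144.128.0/18 (H6) depth=18
  + 0.0.0.0/0 (H5) depth=0
  Q 142.47.0.84: descend 100011100010111100 ; hops seen [H5,H4,H1] ; pick H1

== LOOKUPS ==
["no-route","H2","H4","H1"]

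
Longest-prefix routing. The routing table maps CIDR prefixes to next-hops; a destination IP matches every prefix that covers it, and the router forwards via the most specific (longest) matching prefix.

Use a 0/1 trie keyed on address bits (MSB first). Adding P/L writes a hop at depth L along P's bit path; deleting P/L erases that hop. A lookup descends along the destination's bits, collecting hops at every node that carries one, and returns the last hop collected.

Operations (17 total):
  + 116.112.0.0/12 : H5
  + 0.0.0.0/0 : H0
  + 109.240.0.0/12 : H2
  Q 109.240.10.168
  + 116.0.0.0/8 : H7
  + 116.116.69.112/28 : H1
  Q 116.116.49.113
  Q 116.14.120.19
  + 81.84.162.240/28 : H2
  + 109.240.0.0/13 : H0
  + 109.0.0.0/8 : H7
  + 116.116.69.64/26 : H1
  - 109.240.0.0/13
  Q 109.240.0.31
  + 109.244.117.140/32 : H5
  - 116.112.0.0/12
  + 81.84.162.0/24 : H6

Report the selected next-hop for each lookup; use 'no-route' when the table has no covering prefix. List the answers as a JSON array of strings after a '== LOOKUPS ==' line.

Trace:
  + 116.112.0.0/12 (H5) depth=12
  + 0.0.0.0/0 (H0) depth=0
  + 109.240.0.0/12 (H2) depth=12
  Q 109.240.10.168: descend 011011011111 ; hops seen [H0,H2] ; pick H2
  + 116.0.0.0/8 (H7) depth=8
  + 116.116.69.112/28 (H1) depth=28
  Q 116.116.49.113: descend 01110100011101000 ; hops seen [H0,H7,H5] ; pick H5
  Q 116.14.120.19: descend 011101000 ; hops seen [H0,H7] ; pick H7
  + 81.84.162.240/28 (H2) depth=28
  + 109.240.0.0/13 (H0) depth=13
  + 109.0.0.0/8 (H7) depth=8
  + 116.116.69.64/26 (H1) depth=26
  - 109.240.0.0/13 clear@13
  Q 109.240.0.31: descend 0110110111110 ; hops seen [H0,H7,H2] ; pick H2
  + 109.244.117.140/32 (H5) depth=32
  - 116.112.0.0/12 clear@12
  + 81.84.162.0/24 (H6) depth=24

== LOOKUPS ==
["H2","H5","H7","H2"]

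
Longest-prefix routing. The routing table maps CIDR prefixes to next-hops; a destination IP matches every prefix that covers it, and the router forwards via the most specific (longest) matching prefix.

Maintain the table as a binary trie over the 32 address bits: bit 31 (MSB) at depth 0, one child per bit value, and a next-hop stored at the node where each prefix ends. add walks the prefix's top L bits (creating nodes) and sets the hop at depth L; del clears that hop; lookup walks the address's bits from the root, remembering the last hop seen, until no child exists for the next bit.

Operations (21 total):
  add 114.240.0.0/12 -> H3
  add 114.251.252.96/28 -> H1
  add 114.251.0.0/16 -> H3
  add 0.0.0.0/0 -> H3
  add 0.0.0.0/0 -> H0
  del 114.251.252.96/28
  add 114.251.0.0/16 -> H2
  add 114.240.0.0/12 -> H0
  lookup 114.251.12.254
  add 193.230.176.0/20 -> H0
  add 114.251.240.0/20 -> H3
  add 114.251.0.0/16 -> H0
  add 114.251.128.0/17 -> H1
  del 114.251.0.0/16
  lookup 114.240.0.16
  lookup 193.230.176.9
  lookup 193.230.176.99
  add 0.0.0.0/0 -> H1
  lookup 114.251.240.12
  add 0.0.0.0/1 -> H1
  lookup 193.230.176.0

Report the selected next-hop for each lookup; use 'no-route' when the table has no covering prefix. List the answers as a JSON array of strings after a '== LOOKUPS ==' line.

Trace:
  add 114.240.0.0/12 -> H3 at depth 12
  add 114.251.252.96/28 -> H1 at depth 28
  add 114.251.0.0/16 -> H3 at depth 16
  add 0.0.0.0/0 -> H3 at depth 0
  add 0.0.0.0/0 -> H0 at depth 0
  - 114.251.252.96/28 clear@28
  add 114.251.0.0/16 -> H2 at depth 16
  add 114.240.0.0/12 -> H0 at depth 12
  ? 114.251.12.254  path d0:H0→d1:-→d2:-→d3:-→d4:-→d5:-→d6:-→d7:-→d8:-→d9:-→d10:-→d11:-→d12:H0→d13:-→d14:-→d15:-→d16:H2  best=H2
  add 193.230.176.0/20 -> H0 at depth 20
  add 114.251.240.0/20 -> H3 at depth 20
  add 114.251.0.0/16 -> H0 at depth 16
  add 114.251.128.0/17 -> H1 at depth 17
  - 114.251.0.0/16 clear@16
  ? 114.240.0.16  path d0:H0→d1:-→d2:-→d3:-→d4:-→d5:-→d6:-→d7:-→d8:-→d9:-→d10:-→d11:-→d12:H0  best=H0
  ? 193.230.176.9  path d0:H0→d1:-→d2:-→d3:-→d4:-→d5:-→d6:-→d7:-→d8:-→d9:-→d10:-→d11:-→d12:-→d13:-→d14:-→d15:-→d16:-→d17:-→d18:-→d19:-→d20:H0  best=H0
  ? 193.230.176.99  path d0:H0→d1:-→d2:-→d3:-→d4:-→d5:-→d6:-→d7:-→d8:-→d9:-→d10:-→d11:-→d12:-→d13:-→d14:-→d15:-→d16:-→d17:-→d18:-→d19:-→d20:H0  best=H0
  add 0.0.0.0/0 -> H1 at depth 0
  ? 114.251.240.12  path d0:H1→d1:-→d2:-→d3:-→d4:-→d5:-→d6:-→d7:-→d8:-→d9:-→d10:-→d11:-→d12:H0→d13:-→d14:-→d15:-→d16:-→d17:H1→d18:-→d19:-→d20:H3  best=H3
  add 0.0.0.0/1 -> H1 at depth 1
  ? 193.230.176.0  path d0:H1→d1:-→d2:-→d3:-→d4:-→d5:-→d6:-→d7:-→d8:-→d9:-→d10:-→d11:-→d12:-→d13:-→d14:-→d15:-→d16:-→d17:-→d18:-→d19:-→d20:H0  best=H0

== LOOKUPS ==
["H2","H0","H0","H0","H3","H0"]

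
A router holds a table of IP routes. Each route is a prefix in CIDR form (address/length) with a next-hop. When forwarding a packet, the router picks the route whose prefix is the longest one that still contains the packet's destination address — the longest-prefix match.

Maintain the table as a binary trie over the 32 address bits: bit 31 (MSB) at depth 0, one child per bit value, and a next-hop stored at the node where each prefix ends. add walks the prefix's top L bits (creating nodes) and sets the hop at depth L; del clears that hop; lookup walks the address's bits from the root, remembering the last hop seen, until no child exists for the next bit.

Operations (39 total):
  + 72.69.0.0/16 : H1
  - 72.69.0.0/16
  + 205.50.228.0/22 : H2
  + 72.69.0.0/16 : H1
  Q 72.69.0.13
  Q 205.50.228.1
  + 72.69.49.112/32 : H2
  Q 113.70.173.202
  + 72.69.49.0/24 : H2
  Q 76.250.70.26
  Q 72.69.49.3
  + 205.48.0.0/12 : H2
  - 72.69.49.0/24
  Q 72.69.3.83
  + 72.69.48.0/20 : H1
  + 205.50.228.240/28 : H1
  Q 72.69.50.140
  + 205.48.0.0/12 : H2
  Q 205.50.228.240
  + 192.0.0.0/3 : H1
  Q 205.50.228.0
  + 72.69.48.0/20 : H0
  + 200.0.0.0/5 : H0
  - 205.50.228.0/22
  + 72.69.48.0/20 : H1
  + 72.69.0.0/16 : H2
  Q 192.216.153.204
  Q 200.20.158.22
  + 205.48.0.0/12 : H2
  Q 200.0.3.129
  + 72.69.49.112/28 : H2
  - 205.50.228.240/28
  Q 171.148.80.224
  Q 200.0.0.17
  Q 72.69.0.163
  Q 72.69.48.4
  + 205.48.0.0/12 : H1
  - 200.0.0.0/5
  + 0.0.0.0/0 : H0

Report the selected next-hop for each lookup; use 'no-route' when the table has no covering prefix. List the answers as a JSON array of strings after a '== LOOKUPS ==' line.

Apply in order:
  add 72.69.0.0/16 -> H1 at depth 16
  - 72.69.0.0/16 clear@16
  add 205.50.228.0/22 -> H2 at depth 22
  add 72.69.0.0/16 -> H1 at depth 16
  ? 72.69.0.13  path d0:-→d1:-→d2:-→d3:-→d4:-→d5:-→d6:-→d7:-→d8:-→d9:-→d10:-→d11:-→d12:-→d13:-→d14:-→d15:-→d16:H1  best=H1
  ? 205.50.228.1  path d0:-→d1:-→d2:-→d3:-→d4:-→d5:-→d6:-→d7:-→d8:-→d9:-→d10:-→d11:-→d12:-→d13:-→d14:-→d15:-→d16:-→d17:-→d18:-→d19:-→d20:-→d21:-→d22:H2  best=H2
  add 72.69.49.112/32 -> H2 at depth 32
  ? 113.70.173.202  path d0:-→d1:-→d2:-  best=no-route
  add 72.69.49.0/24 -> H2 at depth 24
  ? 76.250.70.26  path d0:-→d1:-→d2:-→d3:-→d4:-→d5:-  best=no-route
  ? 72.69.49.3  path d0:-→d1:-→d2:-→d3:-→d4:-→d5:-→d6:-→d7:-→d8:-→d9:-→d10:-→d11:-→d12:-→d13:-→d14:-→d15:-→d16:H1→d17:-→d18:-→d19:-→d20:-→d21:-→d22:-→d23:-→d24:H2→d25:-  best=H2
  add 205.48.0.0/12 -> H2 at depth 12
  - 72.69.49.0/24 clear@24
  ? 72.69.3.83  path d0:-→d1:-→d2:-→d3:-→d4:-→d5:-→d6:-→d7:-→d8:-→d9:-→d10:-→d11:-→d12:-→d13:-→d14:-→d15:-→d16:H1→d17:-→d18:-  best=H1
  add 72.69.48.0/20 -> H1 at depth 20
  add 205.50.228.240/28 -> H1 at depth 28
  ? 72.69.50.140  path d0:-→d1:-→d2:-→d3:-→d4:-→d5:-→d6:-→d7:-→d8:-→d9:-→d10:-→d11:-→d12:-→d13:-→d14:-→d15:-→d16:H1→d17:-→d18:-→d19:-→d20:H1→d21:-→d22:-  best=H1
  add 205.48.0.0/12 -> H2 at depth 12
  ? 205.50.228.240  path d0:-→d1:-→d2:-→d3:-→d4:-→d5:-→d6:-→d7:-→d8:-→d9:-→d10:-→d11:-→d12:H2→d13:-→d14:-→d15:-→d16:-→d17:-→d18:-→d19:-→d20:-→d21:-→d22:H2→d23:-→d24:-→d25:-→d26:-→d27:-→d28:H1  best=H1
  add 192.0.0.0/3 -> H1 at depth 3
  ? 205.50.228.0  path d0:-→d1:-→d2:-→d3:H1→d4:-→d5:-→d6:-→d7:-→d8:-→d9:-→d10:-→d11:-→d12:H2→d13:-→d14:-→d15:-→d16:-→d17:-→d18:-→d19:-→d20:-→d21:-→d22:H2→d23:-→d24:-  best=H2
  add 72.69.48.0/20 -> H0 at depth 20
  add 200.0.0.0/5 -> H0 at depth 5
  - 205.50.228.0/22 clear@22
  add 72.69.48.0/20 -> H1 at depth 20
  add 72.69.0.0/16 -> H2 at depth 16
  ? 192.216.153.204  path d0:-→d1:-→d2:-→d3:H1→d4:-  best=H1
  ? 200.20.158.22  path d0:-→d1:-→d2:-→d3:H1→d4:-→d5:H0  best=H0
  add 205.48.0.0/12 -> H2 at depth 12
  ? 200.0.3.129  path d0:-→d1:-→d2:-→d3:H1→d4:-→d5:H0  best=H0
  add 72.69.49.112/28 -> H2 at depth 28
  - 205.50.228.240/28 clear@28
  ? 171.148.80.224  path d0:-→d1:-  best=no-route
  ? 200.0.0.17  path d0:-→d1:-→d2:-→d3:H1→d4:-→d5:H0  best=H0
  ? 72.69.0.163  path d0:-→d1:-→d2:-→d3:-→d4:-→d5:-→d6:-→d7:-→d8:-→d9:-→d10:-→d11:-→d12:-→d13:-→d14:-→d15:-→d16:H2→d17:-→d18:-  best=H2
  ? 72.69.48.4  path d0:-→d1:-→d2:-→d3:-→d4:-→d5:-→d6:-→d7:-→d8:-→d9:-→d10:-→d11:-→d12:-→d13:-→d14:-→d15:-→d16:H2→d17:-→d18:-→d19:-→d20:H1→d21:-→d22:-→d23:-  best=H1
  add 205.48.0.0/12 -> H1 at depth 12
  - 200.0.0.0/5 clear@5
  add 0.0.0.0/0 -> H0 at depth 0

== LOOKUPS ==
["H1","H2","no-route","no-route","H2","H1","H1","H1","H2","H1","H0","H0","no-route","H0","H2","H1"]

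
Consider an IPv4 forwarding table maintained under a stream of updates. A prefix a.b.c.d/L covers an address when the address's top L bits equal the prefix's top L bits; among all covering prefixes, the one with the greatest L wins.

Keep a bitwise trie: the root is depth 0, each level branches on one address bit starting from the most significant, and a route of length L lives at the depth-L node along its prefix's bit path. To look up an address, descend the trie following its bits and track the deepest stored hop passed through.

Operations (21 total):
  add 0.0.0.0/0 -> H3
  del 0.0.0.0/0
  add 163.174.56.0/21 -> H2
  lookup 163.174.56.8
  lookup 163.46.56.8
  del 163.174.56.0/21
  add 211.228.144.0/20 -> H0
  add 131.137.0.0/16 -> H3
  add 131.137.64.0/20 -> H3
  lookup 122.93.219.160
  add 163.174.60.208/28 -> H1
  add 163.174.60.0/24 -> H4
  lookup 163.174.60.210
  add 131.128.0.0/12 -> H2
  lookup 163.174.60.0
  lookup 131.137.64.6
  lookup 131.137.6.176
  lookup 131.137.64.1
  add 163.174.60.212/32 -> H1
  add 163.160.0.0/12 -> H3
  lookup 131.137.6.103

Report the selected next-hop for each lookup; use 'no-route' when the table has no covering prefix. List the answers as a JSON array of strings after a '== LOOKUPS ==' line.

Trace:
  add 0.0.0.0/0 -> H3 at depth 0
  del 0.0.0.0/0 (clear depth 0)
  add 163.174.56.0/21 -> H2 at depth 21
  Q 163.174.56.8: descend 101000111010111000111 ; hops seen [H2] ; pick H2
  Q 163.46.56.8: descend 10100011 ; hops seen [∅] ; pick no-route
  del 163.174.56.0/21 (clear depth 21)
  add 211.228.144.0/20 -> H0 at depth 20
  add 131.137.0.0/16 -> H3 at depth 16
  add 131.137.64.0/20 -> H3 at depth 20
  Q 122.93.219.160: descend ε ; hops seen [∅] ; pick no-route
  add 163.174.60.208/28 -> H1 at depth 28
  add 163.174.60.0/24 -> H4 at depth 24
  Q 163.174.60.210: descend 1010001110101110001111001101 ; hops seen [H4,H1] ; pick H1
  add 131.128.0.0/12 -> H2 at depth 12
  Q 163.174.60.0: descend 101000111010111000111100 ; hops seen [H4] ; pick H4
  Q 131.137.64.6: descend 10000011100010010100 ; hops seen [H2,H3,H3] ; pick H3
  Q 131.137.6.176: descend 10000011100010010 ; hops seen [H2,H3] ; pick H3
  Q 131.137.64.1: descend 10000011100010010100 ; hops seen [H2,H3,H3] ; pick H3
  add 163.174.60.212/32 -> H1 at depth 32
  add 163.160.0.0/12 -> H3 at depth 12
  Q 131.137.6.103: descend 10000011100010010 ; hops seen [H2,H3] ; pick H3

== LOOKUPS ==
["H2","no-route","no-route","H1","H4","H3","H3","H3","H3"]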